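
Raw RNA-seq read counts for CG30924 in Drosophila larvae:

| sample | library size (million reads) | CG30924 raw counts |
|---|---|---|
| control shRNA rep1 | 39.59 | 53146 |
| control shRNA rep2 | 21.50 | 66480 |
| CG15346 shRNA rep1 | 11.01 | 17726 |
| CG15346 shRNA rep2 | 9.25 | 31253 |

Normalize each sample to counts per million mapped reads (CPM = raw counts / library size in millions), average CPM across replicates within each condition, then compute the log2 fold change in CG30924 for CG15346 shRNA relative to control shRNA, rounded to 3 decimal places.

CPM(control shRNA rep1) = 53146 / 39.59 = 1342.4097
CPM(control shRNA rep2) = 66480 / 21.50 = 3092.0930
CPM(CG15346 shRNA rep1) = 17726 / 11.01 = 1609.9909
CPM(CG15346 shRNA rep2) = 31253 / 9.25 = 3378.7027
mean CPM(control shRNA) = 2217.2514; mean CPM(CG15346 shRNA) = 2494.3468
Fold change = 2494.3468 / 2217.2514 = 1.12497
log2(1.12497) = 0.1699

0.170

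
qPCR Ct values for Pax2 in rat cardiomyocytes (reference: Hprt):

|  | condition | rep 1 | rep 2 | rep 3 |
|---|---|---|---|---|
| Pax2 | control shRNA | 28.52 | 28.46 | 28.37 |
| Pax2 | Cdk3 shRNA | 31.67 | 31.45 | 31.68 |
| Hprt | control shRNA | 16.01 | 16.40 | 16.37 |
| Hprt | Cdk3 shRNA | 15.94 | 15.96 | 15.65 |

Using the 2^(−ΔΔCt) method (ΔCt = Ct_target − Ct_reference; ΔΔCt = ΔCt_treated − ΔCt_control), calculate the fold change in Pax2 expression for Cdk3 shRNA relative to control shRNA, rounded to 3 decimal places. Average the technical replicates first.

Mean Ct: Pax2 control shRNA 28.450; Pax2 Cdk3 shRNA 31.600; Hprt control shRNA 16.260; Hprt Cdk3 shRNA 15.850
ΔCt(control shRNA) = 28.450 − 16.260 = 12.190
ΔCt(Cdk3 shRNA) = 31.600 − 15.850 = 15.750
ΔΔCt = 15.750 − 12.190 = 3.560
Fold change = 2^(−3.560) = 0.0848

0.085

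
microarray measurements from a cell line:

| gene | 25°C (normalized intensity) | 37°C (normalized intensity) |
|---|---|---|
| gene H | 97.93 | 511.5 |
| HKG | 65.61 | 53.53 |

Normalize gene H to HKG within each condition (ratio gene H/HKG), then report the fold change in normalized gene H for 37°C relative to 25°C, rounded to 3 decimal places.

6.402

gene H/HKG (25°C) = 97.93 / 65.61 = 1.4926
gene H/HKG (37°C) = 511.5 / 53.53 = 9.5554
Fold change = 9.5554 / 1.4926 = 6.4018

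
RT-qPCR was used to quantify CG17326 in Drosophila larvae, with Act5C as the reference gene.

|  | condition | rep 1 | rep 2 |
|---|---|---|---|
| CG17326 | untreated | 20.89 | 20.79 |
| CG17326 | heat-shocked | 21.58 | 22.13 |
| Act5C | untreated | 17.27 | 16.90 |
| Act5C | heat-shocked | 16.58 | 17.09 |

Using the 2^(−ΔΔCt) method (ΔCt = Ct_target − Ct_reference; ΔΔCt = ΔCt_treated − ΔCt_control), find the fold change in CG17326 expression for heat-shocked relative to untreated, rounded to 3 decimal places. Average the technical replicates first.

Mean Ct: CG17326 untreated 20.840; CG17326 heat-shocked 21.855; Act5C untreated 17.085; Act5C heat-shocked 16.835
ΔCt(untreated) = 20.840 − 17.085 = 3.755
ΔCt(heat-shocked) = 21.855 − 16.835 = 5.020
ΔΔCt = 5.020 − 3.755 = 1.265
Fold change = 2^(−1.265) = 0.4161

0.416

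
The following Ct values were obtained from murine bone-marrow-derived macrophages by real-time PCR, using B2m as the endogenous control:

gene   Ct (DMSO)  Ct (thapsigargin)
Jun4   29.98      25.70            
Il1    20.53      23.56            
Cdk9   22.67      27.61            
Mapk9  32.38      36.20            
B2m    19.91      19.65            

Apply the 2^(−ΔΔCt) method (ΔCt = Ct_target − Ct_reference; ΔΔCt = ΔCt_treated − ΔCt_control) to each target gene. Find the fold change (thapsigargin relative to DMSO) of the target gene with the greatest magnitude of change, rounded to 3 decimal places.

Jun4: ΔΔCt = (25.70−19.65) − (29.98−19.91) = 6.05 − 10.07 = -4.02; fold change = 2^4.02 = 16.223
Il1: ΔΔCt = (23.56−19.65) − (20.53−19.91) = 3.91 − 0.62 = 3.29; fold change = 2^-3.29 = 0.102
Cdk9: ΔΔCt = (27.61−19.65) − (22.67−19.91) = 7.96 − 2.76 = 5.20; fold change = 2^-5.20 = 0.027
Mapk9: ΔΔCt = (36.20−19.65) − (32.38−19.91) = 16.55 − 12.47 = 4.08; fold change = 2^-4.08 = 0.059
Cdk9 has the largest |ΔΔCt| = 5.20.

0.027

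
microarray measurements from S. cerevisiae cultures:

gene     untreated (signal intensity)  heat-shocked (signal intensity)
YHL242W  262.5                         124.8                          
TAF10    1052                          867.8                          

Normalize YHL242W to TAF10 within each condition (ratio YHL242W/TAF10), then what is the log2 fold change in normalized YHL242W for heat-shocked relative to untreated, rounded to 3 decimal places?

YHL242W/TAF10 (untreated) = 262.5 / 1052 = 0.24952
YHL242W/TAF10 (heat-shocked) = 124.8 / 867.8 = 0.14381
Fold change = 0.14381 / 0.24952 = 0.5763
log2(0.5763) = -0.7950

-0.795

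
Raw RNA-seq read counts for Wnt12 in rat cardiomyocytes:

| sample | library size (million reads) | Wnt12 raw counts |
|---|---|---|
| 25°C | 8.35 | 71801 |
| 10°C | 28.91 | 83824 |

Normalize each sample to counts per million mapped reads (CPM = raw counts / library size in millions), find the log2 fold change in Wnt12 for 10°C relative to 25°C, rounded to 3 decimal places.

-1.568

CPM(25°C) = 71801 / 8.35 = 8598.9222
CPM(10°C) = 83824 / 28.91 = 2899.4811
Fold change = 2899.4811 / 8598.9222 = 0.33719
log2(0.33719) = -1.5684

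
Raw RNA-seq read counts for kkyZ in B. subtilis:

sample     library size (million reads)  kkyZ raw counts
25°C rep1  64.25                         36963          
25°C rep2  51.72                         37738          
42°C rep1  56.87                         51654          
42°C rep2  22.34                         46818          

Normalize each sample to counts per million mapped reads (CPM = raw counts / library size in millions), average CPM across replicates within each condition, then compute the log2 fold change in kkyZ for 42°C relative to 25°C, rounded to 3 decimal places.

1.203

CPM(25°C rep1) = 36963 / 64.25 = 575.2996
CPM(25°C rep2) = 37738 / 51.72 = 729.6597
CPM(42°C rep1) = 51654 / 56.87 = 908.2820
CPM(42°C rep2) = 46818 / 22.34 = 2095.7028
mean CPM(25°C) = 652.4797; mean CPM(42°C) = 1501.9924
Fold change = 1501.9924 / 652.4797 = 2.30198
log2(2.30198) = 1.2029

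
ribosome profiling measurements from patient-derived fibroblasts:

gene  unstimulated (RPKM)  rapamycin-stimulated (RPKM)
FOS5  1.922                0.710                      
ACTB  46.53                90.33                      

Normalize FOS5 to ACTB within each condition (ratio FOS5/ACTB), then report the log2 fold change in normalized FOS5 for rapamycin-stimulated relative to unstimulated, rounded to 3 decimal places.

-2.394

FOS5/ACTB (unstimulated) = 1.922 / 46.53 = 0.041307
FOS5/ACTB (rapamycin-stimulated) = 0.710 / 90.33 = 0.0078601
Fold change = 0.0078601 / 0.041307 = 0.1903
log2(0.1903) = -2.3938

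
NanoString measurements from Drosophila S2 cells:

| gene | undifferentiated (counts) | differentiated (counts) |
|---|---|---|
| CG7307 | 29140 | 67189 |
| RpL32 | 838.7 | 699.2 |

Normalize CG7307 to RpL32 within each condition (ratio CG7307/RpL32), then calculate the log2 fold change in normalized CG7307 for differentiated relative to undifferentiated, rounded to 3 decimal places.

1.468

CG7307/RpL32 (undifferentiated) = 29140 / 838.7 = 34.744
CG7307/RpL32 (differentiated) = 67189 / 699.2 = 96.094
Fold change = 96.094 / 34.744 = 2.7658
log2(2.7658) = 1.4677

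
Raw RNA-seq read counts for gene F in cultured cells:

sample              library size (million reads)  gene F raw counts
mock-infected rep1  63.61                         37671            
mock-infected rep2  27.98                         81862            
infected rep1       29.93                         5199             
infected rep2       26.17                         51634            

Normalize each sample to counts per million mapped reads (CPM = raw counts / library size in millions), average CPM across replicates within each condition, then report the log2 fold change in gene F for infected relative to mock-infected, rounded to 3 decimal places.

CPM(mock-infected rep1) = 37671 / 63.61 = 592.2182
CPM(mock-infected rep2) = 81862 / 27.98 = 2925.7327
CPM(infected rep1) = 5199 / 29.93 = 173.7053
CPM(infected rep2) = 51634 / 26.17 = 1973.0225
mean CPM(mock-infected) = 1758.9754; mean CPM(infected) = 1073.3639
Fold change = 1073.3639 / 1758.9754 = 0.61022
log2(0.61022) = -0.7126

-0.713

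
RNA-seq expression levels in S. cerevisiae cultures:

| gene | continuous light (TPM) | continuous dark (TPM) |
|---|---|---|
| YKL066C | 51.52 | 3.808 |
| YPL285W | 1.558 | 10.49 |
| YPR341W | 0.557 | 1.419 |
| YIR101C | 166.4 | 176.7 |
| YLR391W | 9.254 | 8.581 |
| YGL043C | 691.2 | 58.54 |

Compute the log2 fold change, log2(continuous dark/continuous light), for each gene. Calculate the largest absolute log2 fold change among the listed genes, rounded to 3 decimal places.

log2(3.808/51.52) = -3.758  (YKL066C)
log2(10.49/1.558) = 2.751  (YPL285W)
log2(1.419/0.557) = 1.349  (YPR341W)
log2(176.7/166.4) = 0.087  (YIR101C)
log2(8.581/9.254) = -0.109  (YLR391W)
log2(58.54/691.2) = -3.562  (YGL043C)
The largest magnitude belongs to YKL066C.

3.758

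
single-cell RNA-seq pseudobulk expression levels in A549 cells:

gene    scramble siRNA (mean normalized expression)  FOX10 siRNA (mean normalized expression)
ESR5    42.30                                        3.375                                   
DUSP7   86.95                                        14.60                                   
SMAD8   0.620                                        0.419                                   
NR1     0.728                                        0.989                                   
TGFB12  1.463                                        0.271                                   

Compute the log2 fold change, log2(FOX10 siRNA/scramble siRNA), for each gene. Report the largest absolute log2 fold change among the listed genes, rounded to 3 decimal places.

log2(3.375/42.30) = -3.648  (ESR5)
log2(14.60/86.95) = -2.574  (DUSP7)
log2(0.419/0.620) = -0.565  (SMAD8)
log2(0.989/0.728) = 0.442  (NR1)
log2(0.271/1.463) = -2.433  (TGFB12)
The largest magnitude belongs to ESR5.

3.648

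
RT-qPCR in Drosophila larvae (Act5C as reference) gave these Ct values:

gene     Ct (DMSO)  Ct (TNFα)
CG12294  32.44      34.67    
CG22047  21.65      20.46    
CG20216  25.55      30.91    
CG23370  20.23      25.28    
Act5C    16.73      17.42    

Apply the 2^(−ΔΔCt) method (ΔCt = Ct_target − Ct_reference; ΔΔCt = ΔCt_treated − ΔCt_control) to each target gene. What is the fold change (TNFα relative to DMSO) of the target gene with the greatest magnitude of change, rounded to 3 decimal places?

CG12294: ΔΔCt = (34.67−17.42) − (32.44−16.73) = 17.25 − 15.71 = 1.54; fold change = 2^-1.54 = 0.344
CG22047: ΔΔCt = (20.46−17.42) − (21.65−16.73) = 3.04 − 4.92 = -1.88; fold change = 2^1.88 = 3.681
CG20216: ΔΔCt = (30.91−17.42) − (25.55−16.73) = 13.49 − 8.82 = 4.67; fold change = 2^-4.67 = 0.039
CG23370: ΔΔCt = (25.28−17.42) − (20.23−16.73) = 7.86 − 3.50 = 4.36; fold change = 2^-4.36 = 0.049
CG20216 has the largest |ΔΔCt| = 4.67.

0.039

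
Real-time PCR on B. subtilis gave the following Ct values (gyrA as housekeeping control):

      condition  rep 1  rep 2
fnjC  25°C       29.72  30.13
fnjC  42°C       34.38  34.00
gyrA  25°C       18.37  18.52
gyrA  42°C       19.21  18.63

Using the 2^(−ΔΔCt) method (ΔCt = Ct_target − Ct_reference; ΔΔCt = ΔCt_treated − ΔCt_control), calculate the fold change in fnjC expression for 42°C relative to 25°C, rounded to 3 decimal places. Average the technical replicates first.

0.072

Mean Ct: fnjC 25°C 29.925; fnjC 42°C 34.190; gyrA 25°C 18.445; gyrA 42°C 18.920
ΔCt(25°C) = 29.925 − 18.445 = 11.480
ΔCt(42°C) = 34.190 − 18.920 = 15.270
ΔΔCt = 15.270 − 11.480 = 3.790
Fold change = 2^(−3.790) = 0.0723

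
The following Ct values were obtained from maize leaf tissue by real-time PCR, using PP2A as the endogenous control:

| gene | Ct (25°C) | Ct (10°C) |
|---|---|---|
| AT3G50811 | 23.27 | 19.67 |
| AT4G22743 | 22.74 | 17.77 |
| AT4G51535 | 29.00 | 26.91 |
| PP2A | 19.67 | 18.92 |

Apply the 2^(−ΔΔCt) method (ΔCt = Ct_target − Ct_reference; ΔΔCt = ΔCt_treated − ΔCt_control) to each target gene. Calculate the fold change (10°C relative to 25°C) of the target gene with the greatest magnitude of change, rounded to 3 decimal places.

18.636

AT3G50811: ΔΔCt = (19.67−18.92) − (23.27−19.67) = 0.75 − 3.60 = -2.85; fold change = 2^2.85 = 7.210
AT4G22743: ΔΔCt = (17.77−18.92) − (22.74−19.67) = -1.15 − 3.07 = -4.22; fold change = 2^4.22 = 18.636
AT4G51535: ΔΔCt = (26.91−18.92) − (29.00−19.67) = 7.99 − 9.33 = -1.34; fold change = 2^1.34 = 2.532
AT4G22743 has the largest |ΔΔCt| = 4.22.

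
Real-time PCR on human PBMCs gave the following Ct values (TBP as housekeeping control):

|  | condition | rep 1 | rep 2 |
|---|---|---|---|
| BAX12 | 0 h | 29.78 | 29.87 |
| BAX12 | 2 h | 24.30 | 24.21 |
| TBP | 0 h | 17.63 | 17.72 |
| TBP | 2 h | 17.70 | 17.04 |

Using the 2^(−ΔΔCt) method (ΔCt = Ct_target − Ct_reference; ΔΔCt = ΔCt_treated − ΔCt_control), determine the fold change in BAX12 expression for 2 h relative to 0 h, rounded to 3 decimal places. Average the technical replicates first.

38.452

Mean Ct: BAX12 0 h 29.825; BAX12 2 h 24.255; TBP 0 h 17.675; TBP 2 h 17.370
ΔCt(0 h) = 29.825 − 17.675 = 12.150
ΔCt(2 h) = 24.255 − 17.370 = 6.885
ΔΔCt = 6.885 − 12.150 = -5.265
Fold change = 2^(−(-5.265)) = 2^5.265 = 38.4524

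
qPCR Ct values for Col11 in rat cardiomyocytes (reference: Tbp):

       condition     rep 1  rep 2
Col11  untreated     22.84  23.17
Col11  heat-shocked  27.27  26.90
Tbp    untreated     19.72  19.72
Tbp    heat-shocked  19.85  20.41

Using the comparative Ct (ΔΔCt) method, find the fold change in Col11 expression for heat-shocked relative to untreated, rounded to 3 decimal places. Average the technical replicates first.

0.079

Mean Ct: Col11 untreated 23.005; Col11 heat-shocked 27.085; Tbp untreated 19.720; Tbp heat-shocked 20.130
ΔCt(untreated) = 23.005 − 19.720 = 3.285
ΔCt(heat-shocked) = 27.085 − 20.130 = 6.955
ΔΔCt = 6.955 − 3.285 = 3.670
Fold change = 2^(−3.670) = 0.0786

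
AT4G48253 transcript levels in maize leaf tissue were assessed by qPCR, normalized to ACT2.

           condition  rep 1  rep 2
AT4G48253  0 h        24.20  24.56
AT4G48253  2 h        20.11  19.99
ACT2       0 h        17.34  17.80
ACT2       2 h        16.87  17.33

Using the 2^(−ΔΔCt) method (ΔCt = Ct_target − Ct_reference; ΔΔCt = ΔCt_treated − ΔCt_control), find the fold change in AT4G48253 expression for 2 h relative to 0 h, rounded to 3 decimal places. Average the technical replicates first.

Mean Ct: AT4G48253 0 h 24.380; AT4G48253 2 h 20.050; ACT2 0 h 17.570; ACT2 2 h 17.100
ΔCt(0 h) = 24.380 − 17.570 = 6.810
ΔCt(2 h) = 20.050 − 17.100 = 2.950
ΔΔCt = 2.950 − 6.810 = -3.860
Fold change = 2^(−(-3.860)) = 2^3.860 = 14.5203

14.520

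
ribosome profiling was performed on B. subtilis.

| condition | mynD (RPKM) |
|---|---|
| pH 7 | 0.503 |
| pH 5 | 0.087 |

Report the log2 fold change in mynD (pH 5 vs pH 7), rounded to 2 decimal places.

Fold change = 0.087 / 0.503 = 0.1730
log2(0.1730) = -2.531

-2.53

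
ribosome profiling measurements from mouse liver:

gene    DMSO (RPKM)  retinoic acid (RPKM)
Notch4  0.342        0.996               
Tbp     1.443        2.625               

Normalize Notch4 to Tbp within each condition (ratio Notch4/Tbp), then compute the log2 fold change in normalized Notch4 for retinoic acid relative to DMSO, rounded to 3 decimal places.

Notch4/Tbp (DMSO) = 0.342 / 1.443 = 0.23701
Notch4/Tbp (retinoic acid) = 0.996 / 2.625 = 0.37943
Fold change = 0.37943 / 0.23701 = 1.6009
log2(1.6009) = 0.6789

0.679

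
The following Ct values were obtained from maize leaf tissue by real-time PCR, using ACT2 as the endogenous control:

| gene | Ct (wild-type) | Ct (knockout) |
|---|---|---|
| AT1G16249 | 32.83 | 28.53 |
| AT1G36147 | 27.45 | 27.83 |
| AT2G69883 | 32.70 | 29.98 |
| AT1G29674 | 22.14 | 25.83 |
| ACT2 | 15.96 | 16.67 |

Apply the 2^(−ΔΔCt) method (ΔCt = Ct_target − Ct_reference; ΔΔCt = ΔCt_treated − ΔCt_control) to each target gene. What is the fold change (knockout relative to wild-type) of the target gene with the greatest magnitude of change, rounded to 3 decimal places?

32.223

AT1G16249: ΔΔCt = (28.53−16.67) − (32.83−15.96) = 11.86 − 16.87 = -5.01; fold change = 2^5.01 = 32.223
AT1G36147: ΔΔCt = (27.83−16.67) − (27.45−15.96) = 11.16 − 11.49 = -0.33; fold change = 2^0.33 = 1.257
AT2G69883: ΔΔCt = (29.98−16.67) − (32.70−15.96) = 13.31 − 16.74 = -3.43; fold change = 2^3.43 = 10.778
AT1G29674: ΔΔCt = (25.83−16.67) − (22.14−15.96) = 9.16 − 6.18 = 2.98; fold change = 2^-2.98 = 0.127
AT1G16249 has the largest |ΔΔCt| = 5.01.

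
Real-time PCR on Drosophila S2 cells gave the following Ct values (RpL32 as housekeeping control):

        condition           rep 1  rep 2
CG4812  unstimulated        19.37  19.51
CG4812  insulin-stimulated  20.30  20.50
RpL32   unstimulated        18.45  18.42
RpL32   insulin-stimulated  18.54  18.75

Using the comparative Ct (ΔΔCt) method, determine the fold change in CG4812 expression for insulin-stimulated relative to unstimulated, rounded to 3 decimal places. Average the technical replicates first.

Mean Ct: CG4812 unstimulated 19.440; CG4812 insulin-stimulated 20.400; RpL32 unstimulated 18.435; RpL32 insulin-stimulated 18.645
ΔCt(unstimulated) = 19.440 − 18.435 = 1.005
ΔCt(insulin-stimulated) = 20.400 − 18.645 = 1.755
ΔΔCt = 1.755 − 1.005 = 0.750
Fold change = 2^(−0.750) = 0.5946

0.595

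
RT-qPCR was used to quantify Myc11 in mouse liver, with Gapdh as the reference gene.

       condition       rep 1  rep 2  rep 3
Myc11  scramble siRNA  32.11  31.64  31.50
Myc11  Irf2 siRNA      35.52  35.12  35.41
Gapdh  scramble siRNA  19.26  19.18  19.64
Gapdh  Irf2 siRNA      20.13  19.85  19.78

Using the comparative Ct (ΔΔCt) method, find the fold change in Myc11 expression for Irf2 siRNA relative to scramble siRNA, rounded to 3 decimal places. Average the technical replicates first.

Mean Ct: Myc11 scramble siRNA 31.750; Myc11 Irf2 siRNA 35.350; Gapdh scramble siRNA 19.360; Gapdh Irf2 siRNA 19.920
ΔCt(scramble siRNA) = 31.750 − 19.360 = 12.390
ΔCt(Irf2 siRNA) = 35.350 − 19.920 = 15.430
ΔΔCt = 15.430 − 12.390 = 3.040
Fold change = 2^(−3.040) = 0.1216

0.122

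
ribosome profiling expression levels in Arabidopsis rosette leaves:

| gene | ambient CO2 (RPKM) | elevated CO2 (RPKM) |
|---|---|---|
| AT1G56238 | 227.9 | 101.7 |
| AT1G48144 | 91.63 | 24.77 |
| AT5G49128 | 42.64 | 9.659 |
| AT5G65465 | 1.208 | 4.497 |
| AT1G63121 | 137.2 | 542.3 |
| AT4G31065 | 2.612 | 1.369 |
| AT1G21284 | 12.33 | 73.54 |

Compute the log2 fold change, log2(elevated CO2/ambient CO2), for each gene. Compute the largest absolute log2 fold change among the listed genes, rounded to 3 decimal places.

log2(101.7/227.9) = -1.164  (AT1G56238)
log2(24.77/91.63) = -1.887  (AT1G48144)
log2(9.659/42.64) = -2.142  (AT5G49128)
log2(4.497/1.208) = 1.896  (AT5G65465)
log2(542.3/137.2) = 1.983  (AT1G63121)
log2(1.369/2.612) = -0.932  (AT4G31065)
log2(73.54/12.33) = 2.576  (AT1G21284)
The largest magnitude belongs to AT1G21284.

2.576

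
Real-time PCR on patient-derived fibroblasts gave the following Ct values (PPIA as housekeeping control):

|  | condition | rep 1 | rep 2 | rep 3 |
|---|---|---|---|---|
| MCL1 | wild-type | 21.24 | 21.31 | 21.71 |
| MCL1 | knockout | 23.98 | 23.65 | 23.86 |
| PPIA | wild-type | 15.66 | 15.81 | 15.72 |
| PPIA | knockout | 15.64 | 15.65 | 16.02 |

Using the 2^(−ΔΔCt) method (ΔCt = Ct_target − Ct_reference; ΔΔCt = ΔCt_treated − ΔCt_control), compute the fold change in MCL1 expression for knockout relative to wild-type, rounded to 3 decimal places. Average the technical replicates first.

0.193

Mean Ct: MCL1 wild-type 21.420; MCL1 knockout 23.830; PPIA wild-type 15.730; PPIA knockout 15.770
ΔCt(wild-type) = 21.420 − 15.730 = 5.690
ΔCt(knockout) = 23.830 − 15.770 = 8.060
ΔΔCt = 8.060 − 5.690 = 2.370
Fold change = 2^(−2.370) = 0.1934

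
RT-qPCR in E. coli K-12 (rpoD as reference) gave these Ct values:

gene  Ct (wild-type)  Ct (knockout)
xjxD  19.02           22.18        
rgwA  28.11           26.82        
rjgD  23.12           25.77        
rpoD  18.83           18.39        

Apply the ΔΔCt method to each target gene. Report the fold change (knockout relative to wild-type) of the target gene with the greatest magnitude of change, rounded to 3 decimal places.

xjxD: ΔΔCt = (22.18−18.39) − (19.02−18.83) = 3.79 − 0.19 = 3.60; fold change = 2^-3.60 = 0.082
rgwA: ΔΔCt = (26.82−18.39) − (28.11−18.83) = 8.43 − 9.28 = -0.85; fold change = 2^0.85 = 1.803
rjgD: ΔΔCt = (25.77−18.39) − (23.12−18.83) = 7.38 − 4.29 = 3.09; fold change = 2^-3.09 = 0.117
xjxD has the largest |ΔΔCt| = 3.60.

0.082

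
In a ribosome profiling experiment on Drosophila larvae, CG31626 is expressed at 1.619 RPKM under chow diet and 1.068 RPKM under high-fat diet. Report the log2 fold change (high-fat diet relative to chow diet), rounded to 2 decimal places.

Fold change = 1.068 / 1.619 = 0.6597
log2(0.6597) = -0.600

-0.60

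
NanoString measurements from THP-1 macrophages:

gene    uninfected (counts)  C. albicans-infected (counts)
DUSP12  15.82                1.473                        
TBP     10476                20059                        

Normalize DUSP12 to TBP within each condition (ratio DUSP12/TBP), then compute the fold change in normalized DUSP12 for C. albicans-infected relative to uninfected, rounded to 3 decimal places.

DUSP12/TBP (uninfected) = 15.82 / 10476 = 0.0015101
DUSP12/TBP (C. albicans-infected) = 1.473 / 20059 = 7.3433e-05
Fold change = 7.3433e-05 / 0.0015101 = 0.0486

0.049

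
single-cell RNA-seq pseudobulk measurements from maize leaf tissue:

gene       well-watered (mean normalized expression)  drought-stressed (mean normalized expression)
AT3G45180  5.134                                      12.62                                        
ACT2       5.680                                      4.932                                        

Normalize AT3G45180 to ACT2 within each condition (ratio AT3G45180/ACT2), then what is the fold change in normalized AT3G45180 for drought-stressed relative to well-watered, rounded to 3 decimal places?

AT3G45180/ACT2 (well-watered) = 5.134 / 5.680 = 0.90387
AT3G45180/ACT2 (drought-stressed) = 12.62 / 4.932 = 2.5588
Fold change = 2.5588 / 0.90387 = 2.8309

2.831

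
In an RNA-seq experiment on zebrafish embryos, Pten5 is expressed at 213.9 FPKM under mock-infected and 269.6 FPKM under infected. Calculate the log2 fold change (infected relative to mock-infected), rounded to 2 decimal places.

Fold change = 269.6 / 213.9 = 1.2604
log2(1.2604) = 0.334

0.33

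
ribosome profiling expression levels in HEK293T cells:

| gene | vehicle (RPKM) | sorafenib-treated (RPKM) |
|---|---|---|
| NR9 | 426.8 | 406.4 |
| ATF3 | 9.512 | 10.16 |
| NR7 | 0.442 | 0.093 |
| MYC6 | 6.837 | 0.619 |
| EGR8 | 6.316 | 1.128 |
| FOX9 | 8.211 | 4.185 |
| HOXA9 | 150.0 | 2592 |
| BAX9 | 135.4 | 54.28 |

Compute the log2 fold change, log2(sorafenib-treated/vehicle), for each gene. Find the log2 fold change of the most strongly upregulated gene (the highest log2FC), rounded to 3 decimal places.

4.111

log2(406.4/426.8) = -0.071  (NR9)
log2(10.16/9.512) = 0.095  (ATF3)
log2(0.093/0.442) = -2.249  (NR7)
log2(0.619/6.837) = -3.465  (MYC6)
log2(1.128/6.316) = -2.485  (EGR8)
log2(4.185/8.211) = -0.972  (FOX9)
log2(2592/150.0) = 4.111  (HOXA9)
log2(54.28/135.4) = -1.319  (BAX9)
HOXA9 is most strongly upregulated.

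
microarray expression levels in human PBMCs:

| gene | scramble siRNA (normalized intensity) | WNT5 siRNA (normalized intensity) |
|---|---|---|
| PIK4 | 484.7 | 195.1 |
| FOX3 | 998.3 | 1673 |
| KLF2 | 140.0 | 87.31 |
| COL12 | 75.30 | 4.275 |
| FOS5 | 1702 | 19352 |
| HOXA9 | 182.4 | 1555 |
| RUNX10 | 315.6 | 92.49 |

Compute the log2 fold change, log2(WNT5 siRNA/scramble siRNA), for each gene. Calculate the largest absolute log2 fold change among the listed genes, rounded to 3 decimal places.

4.139

log2(195.1/484.7) = -1.313  (PIK4)
log2(1673/998.3) = 0.745  (FOX3)
log2(87.31/140.0) = -0.681  (KLF2)
log2(4.275/75.30) = -4.139  (COL12)
log2(19352/1702) = 3.507  (FOS5)
log2(1555/182.4) = 3.092  (HOXA9)
log2(92.49/315.6) = -1.771  (RUNX10)
The largest magnitude belongs to COL12.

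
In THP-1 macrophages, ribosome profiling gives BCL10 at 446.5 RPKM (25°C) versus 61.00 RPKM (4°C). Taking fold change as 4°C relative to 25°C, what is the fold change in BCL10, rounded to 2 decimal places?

Fold change = 61.00 / 446.5 = 0.137
BCL10 is downregulated.

0.14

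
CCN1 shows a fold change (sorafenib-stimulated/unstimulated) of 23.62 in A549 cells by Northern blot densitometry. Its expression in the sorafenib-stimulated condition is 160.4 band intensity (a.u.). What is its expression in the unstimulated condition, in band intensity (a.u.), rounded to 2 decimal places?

6.79

unstimulated expression = 160.4 / 23.62 = 6.79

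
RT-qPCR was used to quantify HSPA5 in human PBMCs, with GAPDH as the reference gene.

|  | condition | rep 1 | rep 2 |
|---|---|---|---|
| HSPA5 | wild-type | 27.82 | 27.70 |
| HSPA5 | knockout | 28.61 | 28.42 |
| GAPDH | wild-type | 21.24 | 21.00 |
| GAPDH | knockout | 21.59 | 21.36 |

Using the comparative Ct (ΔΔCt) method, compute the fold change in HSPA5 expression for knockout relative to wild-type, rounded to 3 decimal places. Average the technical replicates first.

0.758

Mean Ct: HSPA5 wild-type 27.760; HSPA5 knockout 28.515; GAPDH wild-type 21.120; GAPDH knockout 21.475
ΔCt(wild-type) = 27.760 − 21.120 = 6.640
ΔCt(knockout) = 28.515 − 21.475 = 7.040
ΔΔCt = 7.040 − 6.640 = 0.400
Fold change = 2^(−0.400) = 0.7579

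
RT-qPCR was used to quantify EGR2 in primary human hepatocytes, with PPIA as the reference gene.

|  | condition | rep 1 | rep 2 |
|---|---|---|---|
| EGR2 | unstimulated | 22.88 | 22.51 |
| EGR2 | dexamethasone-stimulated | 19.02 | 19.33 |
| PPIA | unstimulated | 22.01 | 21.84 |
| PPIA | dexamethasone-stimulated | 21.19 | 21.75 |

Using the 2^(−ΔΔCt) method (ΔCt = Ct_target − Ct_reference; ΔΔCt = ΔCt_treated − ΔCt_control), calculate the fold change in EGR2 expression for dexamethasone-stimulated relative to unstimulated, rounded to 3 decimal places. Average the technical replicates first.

Mean Ct: EGR2 unstimulated 22.695; EGR2 dexamethasone-stimulated 19.175; PPIA unstimulated 21.925; PPIA dexamethasone-stimulated 21.470
ΔCt(unstimulated) = 22.695 − 21.925 = 0.770
ΔCt(dexamethasone-stimulated) = 19.175 − 21.470 = -2.295
ΔΔCt = -2.295 − 0.770 = -3.065
Fold change = 2^(−(-3.065)) = 2^3.065 = 8.3687

8.369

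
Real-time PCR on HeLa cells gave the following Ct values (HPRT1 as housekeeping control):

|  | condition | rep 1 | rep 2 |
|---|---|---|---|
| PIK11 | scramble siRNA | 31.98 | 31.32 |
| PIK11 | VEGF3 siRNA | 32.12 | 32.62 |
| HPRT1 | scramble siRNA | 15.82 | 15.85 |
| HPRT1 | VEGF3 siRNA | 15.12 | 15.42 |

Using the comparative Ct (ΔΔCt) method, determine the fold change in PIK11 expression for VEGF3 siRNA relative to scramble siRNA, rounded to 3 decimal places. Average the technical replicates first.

Mean Ct: PIK11 scramble siRNA 31.650; PIK11 VEGF3 siRNA 32.370; HPRT1 scramble siRNA 15.835; HPRT1 VEGF3 siRNA 15.270
ΔCt(scramble siRNA) = 31.650 − 15.835 = 15.815
ΔCt(VEGF3 siRNA) = 32.370 − 15.270 = 17.100
ΔΔCt = 17.100 − 15.815 = 1.285
Fold change = 2^(−1.285) = 0.4104

0.410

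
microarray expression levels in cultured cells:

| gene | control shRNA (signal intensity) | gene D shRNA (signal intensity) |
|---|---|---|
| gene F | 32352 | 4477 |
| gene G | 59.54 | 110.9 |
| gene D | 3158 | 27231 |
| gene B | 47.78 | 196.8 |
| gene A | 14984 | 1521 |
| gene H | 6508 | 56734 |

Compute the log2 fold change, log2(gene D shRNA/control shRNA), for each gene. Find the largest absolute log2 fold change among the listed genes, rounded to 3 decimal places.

3.300

log2(4477/32352) = -2.853  (gene F)
log2(110.9/59.54) = 0.897  (gene G)
log2(27231/3158) = 3.108  (gene D)
log2(196.8/47.78) = 2.042  (gene B)
log2(1521/14984) = -3.300  (gene A)
log2(56734/6508) = 3.124  (gene H)
The largest magnitude belongs to gene A.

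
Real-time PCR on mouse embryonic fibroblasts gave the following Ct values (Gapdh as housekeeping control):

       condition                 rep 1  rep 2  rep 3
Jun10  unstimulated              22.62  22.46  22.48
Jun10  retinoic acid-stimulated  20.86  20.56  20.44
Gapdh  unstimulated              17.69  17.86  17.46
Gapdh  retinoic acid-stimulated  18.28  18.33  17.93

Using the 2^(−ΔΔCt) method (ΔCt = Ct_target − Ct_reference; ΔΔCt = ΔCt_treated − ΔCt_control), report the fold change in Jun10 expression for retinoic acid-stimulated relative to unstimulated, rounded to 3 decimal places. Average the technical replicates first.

Mean Ct: Jun10 unstimulated 22.520; Jun10 retinoic acid-stimulated 20.620; Gapdh unstimulated 17.670; Gapdh retinoic acid-stimulated 18.180
ΔCt(unstimulated) = 22.520 − 17.670 = 4.850
ΔCt(retinoic acid-stimulated) = 20.620 − 18.180 = 2.440
ΔΔCt = 2.440 − 4.850 = -2.410
Fold change = 2^(−(-2.410)) = 2^2.410 = 5.3147

5.315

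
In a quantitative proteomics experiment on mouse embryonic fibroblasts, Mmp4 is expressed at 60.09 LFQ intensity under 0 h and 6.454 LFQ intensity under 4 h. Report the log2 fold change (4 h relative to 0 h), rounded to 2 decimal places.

Fold change = 6.454 / 60.09 = 0.1074
log2(0.1074) = -3.219

-3.22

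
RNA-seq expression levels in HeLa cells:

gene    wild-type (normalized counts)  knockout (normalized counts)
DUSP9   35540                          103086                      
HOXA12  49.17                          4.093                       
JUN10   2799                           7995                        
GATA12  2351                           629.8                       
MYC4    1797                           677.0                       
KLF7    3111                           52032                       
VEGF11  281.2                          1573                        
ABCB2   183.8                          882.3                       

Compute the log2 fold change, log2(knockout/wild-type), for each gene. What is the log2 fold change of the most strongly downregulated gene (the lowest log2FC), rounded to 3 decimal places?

log2(103086/35540) = 1.536  (DUSP9)
log2(4.093/49.17) = -3.587  (HOXA12)
log2(7995/2799) = 1.514  (JUN10)
log2(629.8/2351) = -1.900  (GATA12)
log2(677.0/1797) = -1.408  (MYC4)
log2(52032/3111) = 4.064  (KLF7)
log2(1573/281.2) = 2.484  (VEGF11)
log2(882.3/183.8) = 2.263  (ABCB2)
HOXA12 is most strongly downregulated.

-3.587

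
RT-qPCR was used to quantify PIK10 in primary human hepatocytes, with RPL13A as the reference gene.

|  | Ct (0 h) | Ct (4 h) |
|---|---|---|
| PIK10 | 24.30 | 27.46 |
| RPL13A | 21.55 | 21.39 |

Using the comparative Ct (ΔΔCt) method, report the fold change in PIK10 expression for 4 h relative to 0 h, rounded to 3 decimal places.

0.100

ΔCt(0 h) = 24.300 − 21.550 = 2.750
ΔCt(4 h) = 27.460 − 21.390 = 6.070
ΔΔCt = 6.070 − 2.750 = 3.320
Fold change = 2^(−3.320) = 0.1001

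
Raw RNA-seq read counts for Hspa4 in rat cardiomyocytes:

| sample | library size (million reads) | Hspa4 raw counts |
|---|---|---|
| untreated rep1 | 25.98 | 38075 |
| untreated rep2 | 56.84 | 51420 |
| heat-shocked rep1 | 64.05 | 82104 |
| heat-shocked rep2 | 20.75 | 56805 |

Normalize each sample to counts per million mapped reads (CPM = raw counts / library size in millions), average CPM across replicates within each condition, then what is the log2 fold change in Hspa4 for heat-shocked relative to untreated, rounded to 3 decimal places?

CPM(untreated rep1) = 38075 / 25.98 = 1465.5504
CPM(untreated rep2) = 51420 / 56.84 = 904.6446
CPM(heat-shocked rep1) = 82104 / 64.05 = 1281.8735
CPM(heat-shocked rep2) = 56805 / 20.75 = 2737.5904
mean CPM(untreated) = 1185.0975; mean CPM(heat-shocked) = 2009.7319
Fold change = 2009.7319 / 1185.0975 = 1.69584
log2(1.69584) = 0.7620

0.762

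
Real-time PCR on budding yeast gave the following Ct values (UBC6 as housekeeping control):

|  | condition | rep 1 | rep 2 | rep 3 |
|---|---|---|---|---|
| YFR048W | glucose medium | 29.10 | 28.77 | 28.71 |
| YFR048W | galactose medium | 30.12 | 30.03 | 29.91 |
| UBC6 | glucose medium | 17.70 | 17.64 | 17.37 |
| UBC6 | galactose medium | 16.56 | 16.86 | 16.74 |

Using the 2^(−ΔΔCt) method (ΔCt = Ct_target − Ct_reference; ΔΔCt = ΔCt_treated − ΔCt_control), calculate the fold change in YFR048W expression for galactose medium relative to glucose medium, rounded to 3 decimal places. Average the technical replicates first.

0.248

Mean Ct: YFR048W glucose medium 28.860; YFR048W galactose medium 30.020; UBC6 glucose medium 17.570; UBC6 galactose medium 16.720
ΔCt(glucose medium) = 28.860 − 17.570 = 11.290
ΔCt(galactose medium) = 30.020 − 16.720 = 13.300
ΔΔCt = 13.300 − 11.290 = 2.010
Fold change = 2^(−2.010) = 0.2483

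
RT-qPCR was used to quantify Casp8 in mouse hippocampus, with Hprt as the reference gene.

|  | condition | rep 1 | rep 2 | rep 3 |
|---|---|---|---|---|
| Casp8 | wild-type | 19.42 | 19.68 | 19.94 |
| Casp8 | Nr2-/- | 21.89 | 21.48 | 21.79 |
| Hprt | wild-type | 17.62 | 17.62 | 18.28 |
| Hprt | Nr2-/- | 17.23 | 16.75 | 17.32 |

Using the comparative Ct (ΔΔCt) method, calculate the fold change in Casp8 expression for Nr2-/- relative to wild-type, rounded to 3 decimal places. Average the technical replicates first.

0.146

Mean Ct: Casp8 wild-type 19.680; Casp8 Nr2-/- 21.720; Hprt wild-type 17.840; Hprt Nr2-/- 17.100
ΔCt(wild-type) = 19.680 − 17.840 = 1.840
ΔCt(Nr2-/-) = 21.720 − 17.100 = 4.620
ΔΔCt = 4.620 − 1.840 = 2.780
Fold change = 2^(−2.780) = 0.1456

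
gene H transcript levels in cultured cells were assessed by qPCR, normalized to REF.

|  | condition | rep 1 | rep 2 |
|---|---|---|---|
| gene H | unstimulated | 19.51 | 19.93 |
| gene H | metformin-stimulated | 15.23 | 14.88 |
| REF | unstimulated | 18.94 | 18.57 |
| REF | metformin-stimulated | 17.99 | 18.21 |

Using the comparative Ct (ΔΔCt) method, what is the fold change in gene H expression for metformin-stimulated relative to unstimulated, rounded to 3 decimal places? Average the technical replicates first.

16.111

Mean Ct: gene H unstimulated 19.720; gene H metformin-stimulated 15.055; REF unstimulated 18.755; REF metformin-stimulated 18.100
ΔCt(unstimulated) = 19.720 − 18.755 = 0.965
ΔCt(metformin-stimulated) = 15.055 − 18.100 = -3.045
ΔΔCt = -3.045 − 0.965 = -4.010
Fold change = 2^(−(-4.010)) = 2^4.010 = 16.1113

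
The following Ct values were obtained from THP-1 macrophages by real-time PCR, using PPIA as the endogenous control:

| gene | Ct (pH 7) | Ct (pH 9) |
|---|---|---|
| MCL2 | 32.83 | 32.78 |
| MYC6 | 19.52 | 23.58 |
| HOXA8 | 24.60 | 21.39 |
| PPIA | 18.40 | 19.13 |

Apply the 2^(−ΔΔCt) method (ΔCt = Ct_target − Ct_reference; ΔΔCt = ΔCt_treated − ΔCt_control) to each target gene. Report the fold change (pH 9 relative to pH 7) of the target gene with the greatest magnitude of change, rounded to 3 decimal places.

15.348

MCL2: ΔΔCt = (32.78−19.13) − (32.83−18.40) = 13.65 − 14.43 = -0.78; fold change = 2^0.78 = 1.717
MYC6: ΔΔCt = (23.58−19.13) − (19.52−18.40) = 4.45 − 1.12 = 3.33; fold change = 2^-3.33 = 0.099
HOXA8: ΔΔCt = (21.39−19.13) − (24.60−18.40) = 2.26 − 6.20 = -3.94; fold change = 2^3.94 = 15.348
HOXA8 has the largest |ΔΔCt| = 3.94.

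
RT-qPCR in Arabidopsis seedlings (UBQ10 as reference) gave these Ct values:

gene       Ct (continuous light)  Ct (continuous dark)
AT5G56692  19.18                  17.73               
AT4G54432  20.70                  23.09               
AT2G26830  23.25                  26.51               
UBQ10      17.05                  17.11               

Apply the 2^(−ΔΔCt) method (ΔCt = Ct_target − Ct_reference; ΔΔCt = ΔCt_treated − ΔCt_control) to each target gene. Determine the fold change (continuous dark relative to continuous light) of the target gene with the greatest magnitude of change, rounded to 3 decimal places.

AT5G56692: ΔΔCt = (17.73−17.11) − (19.18−17.05) = 0.62 − 2.13 = -1.51; fold change = 2^1.51 = 2.848
AT4G54432: ΔΔCt = (23.09−17.11) − (20.70−17.05) = 5.98 − 3.65 = 2.33; fold change = 2^-2.33 = 0.199
AT2G26830: ΔΔCt = (26.51−17.11) − (23.25−17.05) = 9.40 − 6.20 = 3.20; fold change = 2^-3.20 = 0.109
AT2G26830 has the largest |ΔΔCt| = 3.20.

0.109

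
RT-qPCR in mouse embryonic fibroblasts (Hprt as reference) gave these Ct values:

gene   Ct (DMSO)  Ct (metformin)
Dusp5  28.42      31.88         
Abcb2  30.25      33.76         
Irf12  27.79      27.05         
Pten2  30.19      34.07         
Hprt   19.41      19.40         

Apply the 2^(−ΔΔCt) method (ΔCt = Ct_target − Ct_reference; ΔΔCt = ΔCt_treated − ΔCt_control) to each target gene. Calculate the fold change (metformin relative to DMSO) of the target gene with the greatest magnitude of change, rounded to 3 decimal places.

0.067

Dusp5: ΔΔCt = (31.88−19.40) − (28.42−19.41) = 12.48 − 9.01 = 3.47; fold change = 2^-3.47 = 0.090
Abcb2: ΔΔCt = (33.76−19.40) − (30.25−19.41) = 14.36 − 10.84 = 3.52; fold change = 2^-3.52 = 0.087
Irf12: ΔΔCt = (27.05−19.40) − (27.79−19.41) = 7.65 − 8.38 = -0.73; fold change = 2^0.73 = 1.659
Pten2: ΔΔCt = (34.07−19.40) − (30.19−19.41) = 14.67 − 10.78 = 3.89; fold change = 2^-3.89 = 0.067
Pten2 has the largest |ΔΔCt| = 3.89.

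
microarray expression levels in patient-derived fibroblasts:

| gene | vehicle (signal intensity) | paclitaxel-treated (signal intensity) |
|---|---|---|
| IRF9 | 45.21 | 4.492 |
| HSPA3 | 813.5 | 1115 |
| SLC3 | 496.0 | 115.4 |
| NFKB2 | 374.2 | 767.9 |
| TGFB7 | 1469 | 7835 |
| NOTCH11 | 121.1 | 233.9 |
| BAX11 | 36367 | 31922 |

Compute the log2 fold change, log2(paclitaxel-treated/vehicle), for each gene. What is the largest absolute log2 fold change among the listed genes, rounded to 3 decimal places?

log2(4.492/45.21) = -3.331  (IRF9)
log2(1115/813.5) = 0.455  (HSPA3)
log2(115.4/496.0) = -2.104  (SLC3)
log2(767.9/374.2) = 1.037  (NFKB2)
log2(7835/1469) = 2.415  (TGFB7)
log2(233.9/121.1) = 0.950  (NOTCH11)
log2(31922/36367) = -0.188  (BAX11)
The largest magnitude belongs to IRF9.

3.331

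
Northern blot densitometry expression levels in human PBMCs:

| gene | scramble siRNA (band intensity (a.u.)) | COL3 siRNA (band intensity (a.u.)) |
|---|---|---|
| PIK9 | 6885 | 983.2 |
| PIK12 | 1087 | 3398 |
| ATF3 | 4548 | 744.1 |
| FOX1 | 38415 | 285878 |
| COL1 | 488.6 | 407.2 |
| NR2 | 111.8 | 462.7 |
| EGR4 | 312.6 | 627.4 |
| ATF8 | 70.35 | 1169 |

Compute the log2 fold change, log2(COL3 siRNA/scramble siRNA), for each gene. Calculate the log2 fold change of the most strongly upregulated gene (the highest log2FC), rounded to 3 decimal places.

4.055

log2(983.2/6885) = -2.808  (PIK9)
log2(3398/1087) = 1.644  (PIK12)
log2(744.1/4548) = -2.612  (ATF3)
log2(285878/38415) = 2.896  (FOX1)
log2(407.2/488.6) = -0.263  (COL1)
log2(462.7/111.8) = 2.049  (NR2)
log2(627.4/312.6) = 1.005  (EGR4)
log2(1169/70.35) = 4.055  (ATF8)
ATF8 is most strongly upregulated.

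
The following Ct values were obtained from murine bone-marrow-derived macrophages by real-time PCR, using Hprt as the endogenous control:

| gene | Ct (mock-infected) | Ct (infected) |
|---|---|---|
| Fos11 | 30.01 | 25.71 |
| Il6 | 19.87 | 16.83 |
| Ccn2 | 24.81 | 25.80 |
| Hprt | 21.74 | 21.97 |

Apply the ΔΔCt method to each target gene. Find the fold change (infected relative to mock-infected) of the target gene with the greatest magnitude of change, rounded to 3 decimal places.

Fos11: ΔΔCt = (25.71−21.97) − (30.01−21.74) = 3.74 − 8.27 = -4.53; fold change = 2^4.53 = 23.103
Il6: ΔΔCt = (16.83−21.97) − (19.87−21.74) = -5.14 − (-1.87) = -3.27; fold change = 2^3.27 = 9.646
Ccn2: ΔΔCt = (25.80−21.97) − (24.81−21.74) = 3.83 − 3.07 = 0.76; fold change = 2^-0.76 = 0.590
Fos11 has the largest |ΔΔCt| = 4.53.

23.103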